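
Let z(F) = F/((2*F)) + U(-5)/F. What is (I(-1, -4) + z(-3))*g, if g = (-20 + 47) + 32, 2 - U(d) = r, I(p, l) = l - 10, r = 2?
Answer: -1593/2 ≈ -796.50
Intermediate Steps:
I(p, l) = -10 + l
U(d) = 0 (U(d) = 2 - 1*2 = 2 - 2 = 0)
g = 59 (g = 27 + 32 = 59)
z(F) = ½ (z(F) = F/((2*F)) + 0/F = F*(1/(2*F)) + 0 = ½ + 0 = ½)
(I(-1, -4) + z(-3))*g = ((-10 - 4) + ½)*59 = (-14 + ½)*59 = -27/2*59 = -1593/2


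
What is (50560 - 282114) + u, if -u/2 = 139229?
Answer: -510012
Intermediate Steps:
u = -278458 (u = -2*139229 = -278458)
(50560 - 282114) + u = (50560 - 282114) - 278458 = -231554 - 278458 = -510012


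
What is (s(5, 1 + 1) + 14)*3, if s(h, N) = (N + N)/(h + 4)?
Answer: 130/3 ≈ 43.333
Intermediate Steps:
s(h, N) = 2*N/(4 + h) (s(h, N) = (2*N)/(4 + h) = 2*N/(4 + h))
(s(5, 1 + 1) + 14)*3 = (2*(1 + 1)/(4 + 5) + 14)*3 = (2*2/9 + 14)*3 = (2*2*(⅑) + 14)*3 = (4/9 + 14)*3 = (130/9)*3 = 130/3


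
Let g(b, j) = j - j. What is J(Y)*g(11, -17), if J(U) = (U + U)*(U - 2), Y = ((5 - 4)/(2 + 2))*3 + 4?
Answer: 0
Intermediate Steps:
g(b, j) = 0
Y = 19/4 (Y = (1/4)*3 + 4 = (1*(¼))*3 + 4 = (¼)*3 + 4 = ¾ + 4 = 19/4 ≈ 4.7500)
J(U) = 2*U*(-2 + U) (J(U) = (2*U)*(-2 + U) = 2*U*(-2 + U))
J(Y)*g(11, -17) = (2*(19/4)*(-2 + 19/4))*0 = (2*(19/4)*(11/4))*0 = (209/8)*0 = 0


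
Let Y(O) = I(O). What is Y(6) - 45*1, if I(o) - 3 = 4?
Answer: -38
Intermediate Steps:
I(o) = 7 (I(o) = 3 + 4 = 7)
Y(O) = 7
Y(6) - 45*1 = 7 - 45*1 = 7 - 45 = -38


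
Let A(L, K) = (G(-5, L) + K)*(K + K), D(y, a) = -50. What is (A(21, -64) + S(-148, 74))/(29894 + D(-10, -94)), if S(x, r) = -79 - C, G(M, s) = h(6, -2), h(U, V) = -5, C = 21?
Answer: 2183/7461 ≈ 0.29259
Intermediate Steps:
G(M, s) = -5
S(x, r) = -100 (S(x, r) = -79 - 1*21 = -79 - 21 = -100)
A(L, K) = 2*K*(-5 + K) (A(L, K) = (-5 + K)*(K + K) = (-5 + K)*(2*K) = 2*K*(-5 + K))
(A(21, -64) + S(-148, 74))/(29894 + D(-10, -94)) = (2*(-64)*(-5 - 64) - 100)/(29894 - 50) = (2*(-64)*(-69) - 100)/29844 = (8832 - 100)*(1/29844) = 8732*(1/29844) = 2183/7461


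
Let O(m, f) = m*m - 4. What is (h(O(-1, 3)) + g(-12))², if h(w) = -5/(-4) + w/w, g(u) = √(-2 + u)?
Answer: -143/16 + 9*I*√14/2 ≈ -8.9375 + 16.837*I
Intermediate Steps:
O(m, f) = -4 + m² (O(m, f) = m² - 4 = -4 + m²)
h(w) = 9/4 (h(w) = -5*(-¼) + 1 = 5/4 + 1 = 9/4)
(h(O(-1, 3)) + g(-12))² = (9/4 + √(-2 - 12))² = (9/4 + √(-14))² = (9/4 + I*√14)²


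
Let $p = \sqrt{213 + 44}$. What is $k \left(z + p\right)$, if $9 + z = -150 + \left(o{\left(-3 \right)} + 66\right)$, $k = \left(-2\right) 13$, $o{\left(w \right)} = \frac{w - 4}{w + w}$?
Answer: $\frac{7163}{3} - 26 \sqrt{257} \approx 1970.9$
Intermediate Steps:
$o{\left(w \right)} = \frac{-4 + w}{2 w}$
$p = \sqrt{257} \approx 16.031$
$k = -26$
$z = - \frac{551}{6}$ ($z = -9 - \left(84 - \frac{-4 - 3}{2 \left(-3\right)}\right) = -9 - \left(84 - \frac{7}{6}\right) = -9 + \left(-150 + \left(\frac{7}{6} + 66\right)\right) = -9 + \left(-150 + \frac{403}{6}\right) = -9 - \frac{497}{6} = - \frac{551}{6} \approx -91.833$)
$k \left(z + p\right) = - 26 \left(- \frac{551}{6} + \sqrt{257}\right) = \frac{7163}{3} - 26 \sqrt{257}$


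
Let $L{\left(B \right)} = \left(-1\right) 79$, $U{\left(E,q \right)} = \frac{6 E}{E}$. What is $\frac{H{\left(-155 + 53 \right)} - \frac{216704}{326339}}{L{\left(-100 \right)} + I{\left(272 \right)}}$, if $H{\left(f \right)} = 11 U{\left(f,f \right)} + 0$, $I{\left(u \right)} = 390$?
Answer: $\frac{21321670}{101491429} \approx 0.21008$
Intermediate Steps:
$U{\left(E,q \right)} = 6$
$L{\left(B \right)} = -79$
$H{\left(f \right)} = 66$ ($H{\left(f \right)} = 11 \cdot 6 + 0 = 66 + 0 = 66$)
$\frac{H{\left(-155 + 53 \right)} - \frac{216704}{326339}}{L{\left(-100 \right)} + I{\left(272 \right)}} = \frac{66 - \frac{216704}{326339}}{-79 + 390} = \frac{66 - \frac{216704}{326339}}{311} = \left(66 - \frac{216704}{326339}\right) \frac{1}{311} = \frac{21321670}{326339} \cdot \frac{1}{311} = \frac{21321670}{101491429}$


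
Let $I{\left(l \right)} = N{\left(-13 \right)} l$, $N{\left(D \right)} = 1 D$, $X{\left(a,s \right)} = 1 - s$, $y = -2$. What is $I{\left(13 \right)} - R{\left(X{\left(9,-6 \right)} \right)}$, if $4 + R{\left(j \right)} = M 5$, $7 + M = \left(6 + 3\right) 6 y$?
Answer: $410$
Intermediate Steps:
$N{\left(D \right)} = D$
$I{\left(l \right)} = - 13 l$
$M = -115$ ($M = -7 + \left(6 + 3\right) 6 \left(-2\right) = -7 + 9 \cdot 6 \left(-2\right) = -7 + 54 \left(-2\right) = -7 - 108 = -115$)
$R{\left(j \right)} = -579$ ($R{\left(j \right)} = -4 - 575 = -579$)
$I{\left(13 \right)} - R{\left(X{\left(9,-6 \right)} \right)} = \left(-13\right) 13 - -579 = -169 + 579 = 410$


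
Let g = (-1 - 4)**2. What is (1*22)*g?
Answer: 550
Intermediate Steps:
g = 25 (g = (-5)**2 = 25)
(1*22)*g = (1*22)*25 = 22*25 = 550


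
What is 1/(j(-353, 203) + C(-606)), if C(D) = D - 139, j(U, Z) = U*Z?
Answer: -1/72404 ≈ -1.3811e-5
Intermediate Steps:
C(D) = -139 + D
1/(j(-353, 203) + C(-606)) = 1/(-353*203 + (-139 - 606)) = 1/(-71659 - 745) = 1/(-72404) = -1/72404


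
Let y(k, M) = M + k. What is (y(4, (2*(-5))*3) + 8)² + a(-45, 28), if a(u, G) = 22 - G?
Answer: 318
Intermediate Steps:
(y(4, (2*(-5))*3) + 8)² + a(-45, 28) = (((2*(-5))*3 + 4) + 8)² + (22 - 1*28) = ((-10*3 + 4) + 8)² + (22 - 28) = ((-30 + 4) + 8)² - 6 = (-26 + 8)² - 6 = (-18)² - 6 = 324 - 6 = 318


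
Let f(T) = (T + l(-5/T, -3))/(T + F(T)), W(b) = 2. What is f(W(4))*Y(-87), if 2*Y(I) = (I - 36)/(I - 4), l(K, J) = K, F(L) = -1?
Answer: -123/364 ≈ -0.33791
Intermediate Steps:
Y(I) = (-36 + I)/(2*(-4 + I)) (Y(I) = ((I - 36)/(I - 4))/2 = ((-36 + I)/(-4 + I))/2 = (-36 + I)/(2*(-4 + I)))
f(T) = (T - 5/T)/(-1 + T) (f(T) = (T - 5/T)/(T - 1) = (T - 5/T)/(-1 + T))
f(W(4))*Y(-87) = ((-5 + 2²)/(2*(-1 + 2)))*((-36 - 87)/(2*(-4 - 87))) = ((½)*(-5 + 4)/1)*((½)*(-123)/(-91)) = ((½)*1*(-1))*((½)*(-1/91)*(-123)) = -½*123/182 = -123/364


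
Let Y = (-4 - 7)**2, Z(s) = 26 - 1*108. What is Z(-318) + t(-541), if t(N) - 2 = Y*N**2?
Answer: 35414321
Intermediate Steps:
Z(s) = -82 (Z(s) = 26 - 108 = -82)
Y = 121 (Y = (-11)**2 = 121)
t(N) = 2 + 121*N**2
Z(-318) + t(-541) = -82 + (2 + 121*(-541)**2) = -82 + (2 + 121*292681) = -82 + (2 + 35414401) = -82 + 35414403 = 35414321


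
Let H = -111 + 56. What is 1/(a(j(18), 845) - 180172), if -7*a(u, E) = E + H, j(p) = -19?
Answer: -7/1261994 ≈ -5.5468e-6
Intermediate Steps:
H = -55
a(u, E) = 55/7 - E/7 (a(u, E) = -(E - 55)/7 = -(-55 + E)/7 = 55/7 - E/7)
1/(a(j(18), 845) - 180172) = 1/((55/7 - ⅐*845) - 180172) = 1/((55/7 - 845/7) - 180172) = 1/(-790/7 - 180172) = 1/(-1261994/7) = -7/1261994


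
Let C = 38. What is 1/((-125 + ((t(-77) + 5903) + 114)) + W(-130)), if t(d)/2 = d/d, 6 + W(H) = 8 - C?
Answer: 1/5858 ≈ 0.00017071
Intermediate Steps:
W(H) = -36 (W(H) = -6 + (8 - 1*38) = -6 + (8 - 38) = -6 - 30 = -36)
t(d) = 2 (t(d) = 2*(d/d) = 2*1 = 2)
1/((-125 + ((t(-77) + 5903) + 114)) + W(-130)) = 1/((-125 + ((2 + 5903) + 114)) - 36) = 1/((-125 + (5905 + 114)) - 36) = 1/((-125 + 6019) - 36) = 1/(5894 - 36) = 1/5858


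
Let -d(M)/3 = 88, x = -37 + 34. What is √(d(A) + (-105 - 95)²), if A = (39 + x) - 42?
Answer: 2*√9934 ≈ 199.34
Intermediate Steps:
x = -3
A = -6 (A = (39 - 3) - 42 = 36 - 42 = -6)
d(M) = -264 (d(M) = -3*88 = -264)
√(d(A) + (-105 - 95)²) = √(-264 + (-105 - 95)²) = √(-264 + (-200)²) = √(-264 + 40000) = √39736 = 2*√9934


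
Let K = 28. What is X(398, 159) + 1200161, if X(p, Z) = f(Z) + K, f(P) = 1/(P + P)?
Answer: 381660103/318 ≈ 1.2002e+6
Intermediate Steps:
f(P) = 1/(2*P)
X(p, Z) = 28 + 1/(2*Z) (X(p, Z) = 1/(2*Z) + 28 = 28 + 1/(2*Z))
X(398, 159) + 1200161 = (28 + (½)/159) + 1200161 = (28 + (½)*(1/159)) + 1200161 = (28 + 1/318) + 1200161 = 8905/318 + 1200161 = 381660103/318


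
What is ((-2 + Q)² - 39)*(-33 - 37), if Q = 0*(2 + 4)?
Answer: 2450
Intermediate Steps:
Q = 0 (Q = 0*6 = 0)
((-2 + Q)² - 39)*(-33 - 37) = ((-2 + 0)² - 39)*(-33 - 37) = ((-2)² - 39)*(-70) = (4 - 39)*(-70) = -35*(-70) = 2450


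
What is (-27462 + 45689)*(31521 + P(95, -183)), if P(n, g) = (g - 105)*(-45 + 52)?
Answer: 537787635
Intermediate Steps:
P(n, g) = -735 + 7*g (P(n, g) = (-105 + g)*7 = -735 + 7*g)
(-27462 + 45689)*(31521 + P(95, -183)) = (-27462 + 45689)*(31521 + (-735 + 7*(-183))) = 18227*(31521 + (-735 - 1281)) = 18227*(31521 - 2016) = 18227*29505 = 537787635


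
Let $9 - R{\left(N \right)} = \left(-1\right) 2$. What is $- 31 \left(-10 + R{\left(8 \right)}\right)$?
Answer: $-31$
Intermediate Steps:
$R{\left(N \right)} = 11$ ($R{\left(N \right)} = 9 - \left(-1\right) 2 = 9 - -2 = 9 + 2 = 11$)
$- 31 \left(-10 + R{\left(8 \right)}\right) = - 31 \left(-10 + 11\right) = \left(-31\right) 1 = -31$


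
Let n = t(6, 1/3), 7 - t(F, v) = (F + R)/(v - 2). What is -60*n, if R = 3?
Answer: -744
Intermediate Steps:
t(F, v) = 7 - (3 + F)/(-2 + v) (t(F, v) = 7 - (F + 3)/(v - 2) = 7 - (3 + F)/(-2 + v))
n = 62/5 (n = (-17 - 1*6 + 7/3)/(-2 + 1/3) = (-17 - 6 + 7*(⅓))/(-2 + ⅓) = (-17 - 6 + 7/3)/(-5/3) = -⅗*(-62/3) = 62/5 ≈ 12.400)
-60*n = -60*62/5 = -744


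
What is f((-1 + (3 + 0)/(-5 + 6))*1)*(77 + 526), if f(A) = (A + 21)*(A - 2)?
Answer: 0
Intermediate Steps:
f(A) = (-2 + A)*(21 + A) (f(A) = (21 + A)*(-2 + A) = (-2 + A)*(21 + A))
f((-1 + (3 + 0)/(-5 + 6))*1)*(77 + 526) = (-42 + ((-1 + (3 + 0)/(-5 + 6))*1)² + 19*((-1 + (3 + 0)/(-5 + 6))*1))*(77 + 526) = (-42 + ((-1 + 3/1)*1)² + 19*((-1 + 3/1)*1))*603 = (-42 + ((-1 + 3*1)*1)² + 19*((-1 + 3*1)*1))*603 = (-42 + ((-1 + 3)*1)² + 19*((-1 + 3)*1))*603 = (-42 + (2*1)² + 19*(2*1))*603 = (-42 + 2² + 19*2)*603 = (-42 + 4 + 38)*603 = 0*603 = 0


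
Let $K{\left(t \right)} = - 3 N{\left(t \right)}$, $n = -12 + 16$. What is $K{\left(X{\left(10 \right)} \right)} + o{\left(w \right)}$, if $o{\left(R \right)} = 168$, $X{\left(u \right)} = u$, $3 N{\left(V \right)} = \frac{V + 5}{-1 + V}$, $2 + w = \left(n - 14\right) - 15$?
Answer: $\frac{499}{3} \approx 166.33$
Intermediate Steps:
$n = 4$
$w = -27$ ($w = -2 + \left(\left(4 - 14\right) - 15\right) = -2 - 25 = -27$)
$N{\left(V \right)} = \frac{5 + V}{3 \left(-1 + V\right)}$ ($N{\left(V \right)} = \frac{\left(V + 5\right) \frac{1}{-1 + V}}{3} = \frac{\left(5 + V\right) \frac{1}{-1 + V}}{3} = \frac{\frac{1}{-1 + V} \left(5 + V\right)}{3} = \frac{5 + V}{3 \left(-1 + V\right)}$)
$K{\left(t \right)} = - \frac{5 + t}{-1 + t}$ ($K{\left(t \right)} = - 3 \frac{5 + t}{3 \left(-1 + t\right)} = - \frac{5 + t}{-1 + t}$)
$K{\left(X{\left(10 \right)} \right)} + o{\left(w \right)} = \frac{-5 - 10}{-1 + 10} + 168 = \frac{-5 - 10}{9} + 168 = \frac{1}{9} \left(-15\right) + 168 = - \frac{5}{3} + 168 = \frac{499}{3}$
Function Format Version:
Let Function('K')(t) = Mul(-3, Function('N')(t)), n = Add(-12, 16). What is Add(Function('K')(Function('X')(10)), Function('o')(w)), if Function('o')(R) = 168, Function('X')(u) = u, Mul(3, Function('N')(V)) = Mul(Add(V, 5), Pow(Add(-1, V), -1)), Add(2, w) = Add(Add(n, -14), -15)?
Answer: Rational(499, 3) ≈ 166.33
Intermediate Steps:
n = 4
w = -27 (w = Add(-2, Add(Add(4, -14), -15)) = Add(-2, Add(-10, -15)) = Add(-2, -25) = -27)
Function('N')(V) = Mul(Rational(1, 3), Pow(Add(-1, V), -1), Add(5, V)) (Function('N')(V) = Mul(Rational(1, 3), Mul(Add(V, 5), Pow(Add(-1, V), -1))) = Mul(Rational(1, 3), Mul(Add(5, V), Pow(Add(-1, V), -1))) = Mul(Rational(1, 3), Mul(Pow(Add(-1, V), -1), Add(5, V))) = Mul(Rational(1, 3), Pow(Add(-1, V), -1), Add(5, V)))
Function('K')(t) = Mul(-1, Pow(Add(-1, t), -1), Add(5, t)) (Function('K')(t) = Mul(-3, Mul(Rational(1, 3), Pow(Add(-1, t), -1), Add(5, t))) = Mul(-1, Pow(Add(-1, t), -1), Add(5, t)))
Add(Function('K')(Function('X')(10)), Function('o')(w)) = Add(Mul(Pow(Add(-1, 10), -1), Add(-5, Mul(-1, 10))), 168) = Add(Mul(Pow(9, -1), Add(-5, -10)), 168) = Add(Mul(Rational(1, 9), -15), 168) = Add(Rational(-5, 3), 168) = Rational(499, 3)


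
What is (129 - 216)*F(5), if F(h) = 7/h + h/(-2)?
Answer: 957/10 ≈ 95.700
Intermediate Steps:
F(h) = 7/h - h/2 (F(h) = 7/h + h*(-½) = 7/h - h/2)
(129 - 216)*F(5) = (129 - 216)*(7/5 - ½*5) = -87*(7*(⅕) - 5/2) = -87*(7/5 - 5/2) = -87*(-11/10) = 957/10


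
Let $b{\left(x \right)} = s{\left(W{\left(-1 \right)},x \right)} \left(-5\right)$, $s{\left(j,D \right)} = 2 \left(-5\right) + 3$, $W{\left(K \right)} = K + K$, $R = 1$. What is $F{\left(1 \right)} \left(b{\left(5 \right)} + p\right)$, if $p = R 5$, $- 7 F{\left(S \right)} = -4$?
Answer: $\frac{160}{7} \approx 22.857$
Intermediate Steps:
$W{\left(K \right)} = 2 K$
$F{\left(S \right)} = \frac{4}{7}$ ($F{\left(S \right)} = \left(- \frac{1}{7}\right) \left(-4\right) = \frac{4}{7}$)
$s{\left(j,D \right)} = -7$ ($s{\left(j,D \right)} = -10 + 3 = -7$)
$p = 5$ ($p = 1 \cdot 5 = 5$)
$b{\left(x \right)} = 35$ ($b{\left(x \right)} = \left(-7\right) \left(-5\right) = 35$)
$F{\left(1 \right)} \left(b{\left(5 \right)} + p\right) = \frac{4 \left(35 + 5\right)}{7} = \frac{4}{7} \cdot 40 = \frac{160}{7}$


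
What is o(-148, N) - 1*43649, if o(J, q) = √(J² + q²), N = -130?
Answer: -43649 + 2*√9701 ≈ -43452.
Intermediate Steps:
o(-148, N) - 1*43649 = √((-148)² + (-130)²) - 1*43649 = √(21904 + 16900) - 43649 = √38804 - 43649 = 2*√9701 - 43649 = -43649 + 2*√9701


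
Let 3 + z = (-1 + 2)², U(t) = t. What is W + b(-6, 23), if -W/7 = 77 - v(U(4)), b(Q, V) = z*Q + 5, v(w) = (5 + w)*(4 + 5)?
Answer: 45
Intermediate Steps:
v(w) = 45 + 9*w (v(w) = (5 + w)*9 = 45 + 9*w)
z = -2 (z = -3 + (-1 + 2)² = -3 + 1² = -3 + 1 = -2)
b(Q, V) = 5 - 2*Q (b(Q, V) = -2*Q + 5 = 5 - 2*Q)
W = 28 (W = -7*(77 - (45 + 9*4)) = -7*(77 - (45 + 36)) = -7*(77 - 1*81) = -7*(77 - 81) = -7*(-4) = 28)
W + b(-6, 23) = 28 + (5 - 2*(-6)) = 28 + (5 + 12) = 28 + 17 = 45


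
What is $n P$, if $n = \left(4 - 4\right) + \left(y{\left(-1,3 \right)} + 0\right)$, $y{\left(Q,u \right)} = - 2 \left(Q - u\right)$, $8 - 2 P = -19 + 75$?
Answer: $-192$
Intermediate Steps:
$P = -24$ ($P = 4 - \frac{-19 + 75}{2} = 4 - 28 = -24$)
$y{\left(Q,u \right)} = - 2 Q + 2 u$
$n = 8$ ($n = \left(4 - 4\right) + \left(\left(\left(-2\right) \left(-1\right) + 2 \cdot 3\right) + 0\right) = 0 + \left(\left(2 + 6\right) + 0\right) = 0 + \left(8 + 0\right) = 0 + 8 = 8$)
$n P = 8 \left(-24\right) = -192$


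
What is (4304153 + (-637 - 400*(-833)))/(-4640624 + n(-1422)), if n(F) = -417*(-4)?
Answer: -165597/165677 ≈ -0.99952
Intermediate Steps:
n(F) = 1668
(4304153 + (-637 - 400*(-833)))/(-4640624 + n(-1422)) = (4304153 + (-637 - 400*(-833)))/(-4640624 + 1668) = (4304153 + (-637 + 333200))/(-4638956) = (4304153 + 332563)*(-1/4638956) = 4636716*(-1/4638956) = -165597/165677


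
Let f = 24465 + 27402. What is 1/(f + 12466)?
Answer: 1/64333 ≈ 1.5544e-5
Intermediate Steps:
f = 51867
1/(f + 12466) = 1/(51867 + 12466) = 1/64333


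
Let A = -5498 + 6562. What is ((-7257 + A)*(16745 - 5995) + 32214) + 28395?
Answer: -66514141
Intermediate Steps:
A = 1064
((-7257 + A)*(16745 - 5995) + 32214) + 28395 = ((-7257 + 1064)*(16745 - 5995) + 32214) + 28395 = (-6193*10750 + 32214) + 28395 = (-66574750 + 32214) + 28395 = -66542536 + 28395 = -66514141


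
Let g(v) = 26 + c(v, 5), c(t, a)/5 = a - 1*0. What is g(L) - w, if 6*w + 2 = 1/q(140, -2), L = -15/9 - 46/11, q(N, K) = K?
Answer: 617/12 ≈ 51.417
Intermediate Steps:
c(t, a) = 5*a (c(t, a) = 5*(a - 1*0) = 5*(a + 0) = 5*a)
L = -193/33 (L = -15*⅑ - 46*1/11 = -5/3 - 46/11 = -193/33 ≈ -5.8485)
w = -5/12 (w = -⅓ + (⅙)/(-2) = -⅓ + (⅙)*(-½) = -⅓ - 1/12 = -5/12 ≈ -0.41667)
g(v) = 51 (g(v) = 26 + 5*5 = 26 + 25 = 51)
g(L) - w = 51 - 1*(-5/12) = 51 + 5/12 = 617/12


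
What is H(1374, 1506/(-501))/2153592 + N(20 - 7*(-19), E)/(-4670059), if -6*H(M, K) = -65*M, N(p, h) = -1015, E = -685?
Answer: 71699724095/10057401701928 ≈ 0.0071291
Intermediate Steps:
H(M, K) = 65*M/6 (H(M, K) = -(-65)*M/6 = 65*M/6)
H(1374, 1506/(-501))/2153592 + N(20 - 7*(-19), E)/(-4670059) = ((65/6)*1374)/2153592 - 1015/(-4670059) = 14885*(1/2153592) - 1015*(-1/4670059) = 14885/2153592 + 1015/4670059 = 71699724095/10057401701928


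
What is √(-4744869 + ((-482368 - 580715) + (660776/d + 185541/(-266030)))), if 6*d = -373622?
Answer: 3*I*√1593850099958460800282600870/49697330330 ≈ 2410.0*I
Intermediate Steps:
d = -186811/3 (d = (⅙)*(-373622) = -186811/3 ≈ -62270.)
√(-4744869 + ((-482368 - 580715) + (660776/d + 185541/(-266030)))) = √(-4744869 + ((-482368 - 580715) + (660776/(-186811/3) + 185541/(-266030)))) = √(-4744869 + (-1063083 + (660776*(-3/186811) + 185541*(-1/266030)))) = √(-4744869 + (-1063083 + (-1982328/186811 - 185541/266030))) = √(-4744869 + (-1063083 - 562019817591/49697330330)) = √(-4744869 - 52832949039024981/49697330330) = √(-288640271104601751/49697330330) = 3*I*√1593850099958460800282600870/49697330330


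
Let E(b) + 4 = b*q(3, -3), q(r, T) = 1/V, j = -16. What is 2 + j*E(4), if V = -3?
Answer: 262/3 ≈ 87.333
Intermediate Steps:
q(r, T) = -⅓ (q(r, T) = 1/(-3) = -⅓)
E(b) = -4 - b/3 (E(b) = -4 + b*(-⅓) = -4 - b/3)
2 + j*E(4) = 2 - 16*(-4 - ⅓*4) = 2 - 16*(-4 - 4/3) = 2 - 16*(-16/3) = 2 + 256/3 = 262/3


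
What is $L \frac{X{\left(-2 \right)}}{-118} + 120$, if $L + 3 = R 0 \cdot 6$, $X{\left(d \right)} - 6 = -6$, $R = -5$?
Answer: $120$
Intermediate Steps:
$X{\left(d \right)} = 0$ ($X{\left(d \right)} = 6 - 6 = 0$)
$L = -3$ ($L = -3 + \left(-5\right) 0 \cdot 6 = -3 + 0 \cdot 6 = -3 + 0 = -3$)
$L \frac{X{\left(-2 \right)}}{-118} + 120 = - 3 \frac{0}{-118} + 120 = - 3 \cdot 0 \left(- \frac{1}{118}\right) + 120 = \left(-3\right) 0 + 120 = 0 + 120 = 120$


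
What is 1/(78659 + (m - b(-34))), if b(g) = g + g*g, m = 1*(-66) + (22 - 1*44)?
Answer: 1/77449 ≈ 1.2912e-5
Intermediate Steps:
m = -88 (m = -66 + (22 - 44) = -66 - 22 = -88)
b(g) = g + g²
1/(78659 + (m - b(-34))) = 1/(78659 + (-88 - (-34)*(1 - 34))) = 1/(78659 + (-88 - (-34)*(-33))) = 1/(78659 + (-88 - 1*1122)) = 1/(78659 + (-88 - 1122)) = 1/(78659 - 1210) = 1/77449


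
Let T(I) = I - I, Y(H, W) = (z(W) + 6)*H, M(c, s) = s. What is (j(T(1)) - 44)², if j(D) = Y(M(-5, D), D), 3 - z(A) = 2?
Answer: 1936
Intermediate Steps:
z(A) = 1 (z(A) = 3 - 1*2 = 3 - 2 = 1)
Y(H, W) = 7*H (Y(H, W) = (1 + 6)*H = 7*H)
T(I) = 0
j(D) = 7*D
(j(T(1)) - 44)² = (7*0 - 44)² = (0 - 44)² = (-44)² = 1936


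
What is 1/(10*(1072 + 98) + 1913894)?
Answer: 1/1925594 ≈ 5.1932e-7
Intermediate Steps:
1/(10*(1072 + 98) + 1913894) = 1/(10*1170 + 1913894) = 1/(11700 + 1913894) = 1/1925594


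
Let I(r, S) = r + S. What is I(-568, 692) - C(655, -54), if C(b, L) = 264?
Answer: -140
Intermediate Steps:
I(r, S) = S + r
I(-568, 692) - C(655, -54) = (692 - 568) - 1*264 = 124 - 264 = -140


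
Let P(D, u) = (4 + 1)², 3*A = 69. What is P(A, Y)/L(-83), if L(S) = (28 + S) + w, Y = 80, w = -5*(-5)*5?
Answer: 5/14 ≈ 0.35714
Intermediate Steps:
w = 125 (w = 25*5 = 125)
A = 23 (A = (⅓)*69 = 23)
P(D, u) = 25 (P(D, u) = 5² = 25)
L(S) = 153 + S (L(S) = (28 + S) + 125 = 153 + S)
P(A, Y)/L(-83) = 25/(153 - 83) = 25/70 = 25*(1/70) = 5/14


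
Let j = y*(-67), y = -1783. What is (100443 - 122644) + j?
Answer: 97260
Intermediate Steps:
j = 119461 (j = -1783*(-67) = 119461)
(100443 - 122644) + j = (100443 - 122644) + 119461 = -22201 + 119461 = 97260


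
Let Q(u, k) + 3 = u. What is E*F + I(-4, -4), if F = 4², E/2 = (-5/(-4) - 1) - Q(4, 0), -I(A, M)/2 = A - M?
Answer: -24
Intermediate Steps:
Q(u, k) = -3 + u
I(A, M) = -2*A + 2*M (I(A, M) = -2*(A - M) = -2*A + 2*M)
E = -3/2 (E = 2*((-5/(-4) - 1) - (-3 + 4)) = 2*((-5*(-¼) - 1) - 1*1) = 2*((5/4 - 1) - 1) = 2*(¼ - 1) = 2*(-¾) = -3/2 ≈ -1.5000)
F = 16
E*F + I(-4, -4) = -3/2*16 + (-2*(-4) + 2*(-4)) = -24 + (8 - 8) = -24 + 0 = -24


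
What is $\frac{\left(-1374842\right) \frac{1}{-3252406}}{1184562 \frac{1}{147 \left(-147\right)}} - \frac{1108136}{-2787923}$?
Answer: $\frac{232581294066173961}{596720310139595042} \approx 0.38977$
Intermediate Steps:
$\frac{\left(-1374842\right) \frac{1}{-3252406}}{1184562 \frac{1}{147 \left(-147\right)}} - \frac{1108136}{-2787923} = \frac{\left(-1374842\right) \left(- \frac{1}{3252406}\right)}{1184562 \frac{1}{-21609}} - - \frac{1108136}{2787923} = \frac{687421}{1626203 \cdot 1184562 \left(- \frac{1}{21609}\right)} + \frac{1108136}{2787923} = \frac{687421}{1626203 \left(- \frac{131618}{2401}\right)} + \frac{1108136}{2787923} = \frac{687421}{1626203} \left(- \frac{2401}{131618}\right) + \frac{1108136}{2787923} = - \frac{1650497821}{214037586454} + \frac{1108136}{2787923} = \frac{232581294066173961}{596720310139595042}$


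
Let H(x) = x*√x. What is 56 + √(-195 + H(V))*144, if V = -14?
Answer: 56 + 144*√(-195 - 14*I*√14) ≈ 323.73 - 2028.6*I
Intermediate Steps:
H(x) = x^(3/2)
56 + √(-195 + H(V))*144 = 56 + √(-195 + (-14)^(3/2))*144 = 56 + √(-195 - 14*I*√14)*144 = 56 + 144*√(-195 - 14*I*√14)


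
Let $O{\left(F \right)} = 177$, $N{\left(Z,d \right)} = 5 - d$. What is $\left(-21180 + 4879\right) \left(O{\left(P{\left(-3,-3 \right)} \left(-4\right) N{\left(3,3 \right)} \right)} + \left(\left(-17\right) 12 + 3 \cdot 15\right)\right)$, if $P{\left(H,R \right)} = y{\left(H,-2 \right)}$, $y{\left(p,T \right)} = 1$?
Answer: $-293418$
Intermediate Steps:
$P{\left(H,R \right)} = 1$
$\left(-21180 + 4879\right) \left(O{\left(P{\left(-3,-3 \right)} \left(-4\right) N{\left(3,3 \right)} \right)} + \left(\left(-17\right) 12 + 3 \cdot 15\right)\right) = \left(-21180 + 4879\right) \left(177 + \left(\left(-17\right) 12 + 3 \cdot 15\right)\right) = - 16301 \left(177 + \left(-204 + 45\right)\right) = - 16301 \left(177 - 159\right) = \left(-16301\right) 18 = -293418$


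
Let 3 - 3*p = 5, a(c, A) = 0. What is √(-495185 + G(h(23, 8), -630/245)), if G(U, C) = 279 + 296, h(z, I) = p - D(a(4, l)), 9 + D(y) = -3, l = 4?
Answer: I*√494610 ≈ 703.29*I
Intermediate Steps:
D(y) = -12 (D(y) = -9 - 3 = -12)
p = -⅔ (p = 1 - ⅓*5 = 1 - 5/3 = -⅔ ≈ -0.66667)
h(z, I) = 34/3 (h(z, I) = -⅔ - 1*(-12) = -⅔ + 12 = 34/3)
G(U, C) = 575
√(-495185 + G(h(23, 8), -630/245)) = √(-495185 + 575) = √(-494610) = I*√494610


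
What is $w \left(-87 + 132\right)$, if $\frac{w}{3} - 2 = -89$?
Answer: $-11745$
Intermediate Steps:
$w = -261$ ($w = 6 + 3 \left(-89\right) = 6 - 267 = -261$)
$w \left(-87 + 132\right) = - 261 \left(-87 + 132\right) = \left(-261\right) 45 = -11745$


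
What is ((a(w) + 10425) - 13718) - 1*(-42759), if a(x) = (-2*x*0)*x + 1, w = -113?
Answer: 39467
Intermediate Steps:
a(x) = 1 (a(x) = 0*x + 1 = 0 + 1 = 1)
((a(w) + 10425) - 13718) - 1*(-42759) = ((1 + 10425) - 13718) - 1*(-42759) = (10426 - 13718) + 42759 = -3292 + 42759 = 39467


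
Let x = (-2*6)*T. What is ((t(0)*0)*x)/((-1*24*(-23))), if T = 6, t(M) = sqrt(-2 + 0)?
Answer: 0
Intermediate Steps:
t(M) = I*sqrt(2) (t(M) = sqrt(-2) = I*sqrt(2))
x = -72 (x = -2*6*6 = -12*6 = -72)
((t(0)*0)*x)/((-1*24*(-23))) = (((I*sqrt(2))*0)*(-72))/((-1*24*(-23))) = (0*(-72))/((-24*(-23))) = 0/552 = (1/552)*0 = 0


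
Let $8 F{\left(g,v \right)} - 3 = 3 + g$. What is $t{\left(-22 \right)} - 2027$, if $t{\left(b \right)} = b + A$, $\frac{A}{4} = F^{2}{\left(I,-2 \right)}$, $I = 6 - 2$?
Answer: $- \frac{8171}{4} \approx -2042.8$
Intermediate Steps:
$I = 4$ ($I = 6 - 2 = 4$)
$F{\left(g,v \right)} = \frac{3}{4} + \frac{g}{8}$ ($F{\left(g,v \right)} = \frac{3}{8} + \frac{3 + g}{8} = \frac{3}{8} + \left(\frac{3}{8} + \frac{g}{8}\right) = \frac{3}{4} + \frac{g}{8}$)
$A = \frac{25}{4}$ ($A = 4 \left(\frac{3}{4} + \frac{1}{8} \cdot 4\right)^{2} = 4 \left(\frac{3}{4} + \frac{1}{2}\right)^{2} = 4 \left(\frac{5}{4}\right)^{2} = 4 \cdot \frac{25}{16} = \frac{25}{4} \approx 6.25$)
$t{\left(b \right)} = \frac{25}{4} + b$ ($t{\left(b \right)} = b + \frac{25}{4} = \frac{25}{4} + b$)
$t{\left(-22 \right)} - 2027 = \left(\frac{25}{4} - 22\right) - 2027 = - \frac{63}{4} - 2027 = - \frac{8171}{4}$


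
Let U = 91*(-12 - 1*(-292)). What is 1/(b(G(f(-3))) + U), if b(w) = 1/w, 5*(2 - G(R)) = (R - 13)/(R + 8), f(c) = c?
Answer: 66/1681705 ≈ 3.9246e-5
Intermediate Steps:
G(R) = 2 - (-13 + R)/(5*(8 + R)) (G(R) = 2 - (R - 13)/(5*(R + 8)) = 2 - (-13 + R)/(5*(8 + R)))
U = 25480 (U = 91*(-12 + 292) = 91*280 = 25480)
1/(b(G(f(-3))) + U) = 1/(1/(3*(31 + 3*(-3))/(5*(8 - 3))) + 25480) = 1/(1/((⅗)*(31 - 9)/5) + 25480) = 1/(1/((⅗)*(⅕)*22) + 25480) = 1/(1/(66/25) + 25480) = 1/(25/66 + 25480) = 1/(1681705/66) = 66/1681705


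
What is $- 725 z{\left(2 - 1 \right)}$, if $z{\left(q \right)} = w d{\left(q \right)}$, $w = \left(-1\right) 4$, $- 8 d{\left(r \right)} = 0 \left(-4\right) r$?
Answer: $0$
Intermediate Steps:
$d{\left(r \right)} = 0$ ($d{\left(r \right)} = - \frac{0 \left(-4\right) r}{8} = - \frac{0 r}{8} = \left(- \frac{1}{8}\right) 0 = 0$)
$w = -4$
$z{\left(q \right)} = 0$ ($z{\left(q \right)} = \left(-4\right) 0 = 0$)
$- 725 z{\left(2 - 1 \right)} = \left(-725\right) 0 = 0$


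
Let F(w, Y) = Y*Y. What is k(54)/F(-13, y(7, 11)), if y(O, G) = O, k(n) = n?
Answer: 54/49 ≈ 1.1020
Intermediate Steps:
F(w, Y) = Y²
k(54)/F(-13, y(7, 11)) = 54/(7²) = 54/49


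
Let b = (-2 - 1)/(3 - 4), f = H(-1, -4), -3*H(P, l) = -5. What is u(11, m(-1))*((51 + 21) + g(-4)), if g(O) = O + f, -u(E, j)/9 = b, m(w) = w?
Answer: -1881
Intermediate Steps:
H(P, l) = 5/3 (H(P, l) = -1/3*(-5) = 5/3)
f = 5/3 ≈ 1.6667
b = 3 (b = -3/(-1) = -3*(-1) = 3)
u(E, j) = -27 (u(E, j) = -9*3 = -27)
g(O) = 5/3 + O (g(O) = O + 5/3 = 5/3 + O)
u(11, m(-1))*((51 + 21) + g(-4)) = -27*((51 + 21) + (5/3 - 4)) = -27*(72 - 7/3) = -27*209/3 = -1881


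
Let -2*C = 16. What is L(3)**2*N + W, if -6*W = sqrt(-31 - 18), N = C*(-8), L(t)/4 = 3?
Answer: 9216 - 7*I/6 ≈ 9216.0 - 1.1667*I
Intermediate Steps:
C = -8 (C = -1/2*16 = -8)
L(t) = 12 (L(t) = 4*3 = 12)
N = 64 (N = -8*(-8) = 64)
W = -7*I/6 (W = -sqrt(-31 - 18)/6 = -7*I/6 ≈ -1.1667*I)
L(3)**2*N + W = 12**2*64 - 7*I/6 = 144*64 - 7*I/6 = 9216 - 7*I/6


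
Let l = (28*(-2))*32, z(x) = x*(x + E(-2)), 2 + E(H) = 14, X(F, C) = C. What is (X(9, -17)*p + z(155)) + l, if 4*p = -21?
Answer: 96729/4 ≈ 24182.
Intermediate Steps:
p = -21/4 (p = (¼)*(-21) = -21/4 ≈ -5.2500)
E(H) = 12 (E(H) = -2 + 14 = 12)
z(x) = x*(12 + x) (z(x) = x*(x + 12) = x*(12 + x))
l = -1792 (l = -56*32 = -1792)
(X(9, -17)*p + z(155)) + l = (-17*(-21/4) + 155*(12 + 155)) - 1792 = (357/4 + 155*167) - 1792 = (357/4 + 25885) - 1792 = 103897/4 - 1792 = 96729/4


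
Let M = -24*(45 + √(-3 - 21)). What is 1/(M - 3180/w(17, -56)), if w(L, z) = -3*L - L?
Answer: -99535/104174787 + 4624*I*√6/104174787 ≈ -0.00095546 + 0.00010873*I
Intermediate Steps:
w(L, z) = -4*L
M = -1080 - 48*I*√6 (M = -24*(45 + √(-24)) = -24*(45 + 2*I*√6) = -1080 - 48*I*√6 ≈ -1080.0 - 117.58*I)
1/(M - 3180/w(17, -56)) = 1/((-1080 - 48*I*√6) - 3180/((-4*17))) = 1/((-1080 - 48*I*√6) - 3180/(-68)) = 1/((-1080 - 48*I*√6) - 3180*(-1/68)) = 1/((-1080 - 48*I*√6) + 795/17) = 1/(-17565/17 - 48*I*√6)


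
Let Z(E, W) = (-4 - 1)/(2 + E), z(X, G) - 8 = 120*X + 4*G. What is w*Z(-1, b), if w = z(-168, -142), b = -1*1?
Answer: 103600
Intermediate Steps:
b = -1
z(X, G) = 8 + 4*G + 120*X (z(X, G) = 8 + (120*X + 4*G) = 8 + (4*G + 120*X) = 8 + 4*G + 120*X)
Z(E, W) = -5/(2 + E)
w = -20720 (w = 8 + 4*(-142) + 120*(-168) = 8 - 568 - 20160 = -20720)
w*Z(-1, b) = -(-103600)/(2 - 1) = -(-103600)/1 = -(-103600) = -20720*(-5) = 103600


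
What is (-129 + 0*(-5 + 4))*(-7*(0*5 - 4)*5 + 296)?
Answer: -56244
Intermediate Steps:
(-129 + 0*(-5 + 4))*(-7*(0*5 - 4)*5 + 296) = (-129 + 0*(-1))*(-7*(0 - 4)*5 + 296) = (-129 + 0)*(-7*(-4)*5 + 296) = -129*(28*5 + 296) = -129*(140 + 296) = -129*436 = -56244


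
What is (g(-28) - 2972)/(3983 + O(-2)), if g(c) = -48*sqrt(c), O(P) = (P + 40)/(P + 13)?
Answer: -32692/43851 - 352*I*sqrt(7)/14617 ≈ -0.74552 - 0.063714*I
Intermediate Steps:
O(P) = (40 + P)/(13 + P)
(g(-28) - 2972)/(3983 + O(-2)) = (-96*I*sqrt(7) - 2972)/(3983 + (40 - 2)/(13 - 2)) = (-96*I*sqrt(7) - 2972)/(3983 + 38/11) = (-96*I*sqrt(7) - 2972)/(3983 + (1/11)*38) = (-2972 - 96*I*sqrt(7))/(3983 + 38/11) = (-2972 - 96*I*sqrt(7))/(43851/11) = (-2972 - 96*I*sqrt(7))*(11/43851) = -32692/43851 - 352*I*sqrt(7)/14617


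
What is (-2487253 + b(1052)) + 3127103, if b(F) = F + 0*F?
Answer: 640902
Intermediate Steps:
b(F) = F (b(F) = F + 0 = F)
(-2487253 + b(1052)) + 3127103 = (-2487253 + 1052) + 3127103 = -2486201 + 3127103 = 640902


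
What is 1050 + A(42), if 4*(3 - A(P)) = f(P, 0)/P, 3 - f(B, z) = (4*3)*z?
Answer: 58967/56 ≈ 1053.0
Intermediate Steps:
f(B, z) = 3 - 12*z (f(B, z) = 3 - 4*3*z = 3 - 12*z)
A(P) = 3 - 3/(4*P) (A(P) = 3 - (3 - 12*0)/(4*P) = 3 - (3 + 0)/(4*P) = 3 - 3/(4*P))
1050 + A(42) = 1050 + (3 - 3/4/42) = 1050 + (3 - 3/4*1/42) = 1050 + (3 - 1/56) = 1050 + 167/56 = 58967/56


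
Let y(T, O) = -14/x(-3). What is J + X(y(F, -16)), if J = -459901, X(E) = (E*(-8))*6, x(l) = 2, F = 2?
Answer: -459565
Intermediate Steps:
y(T, O) = -7 (y(T, O) = -14/2 = -14*½ = -7)
X(E) = -48*E (X(E) = -8*E*6 = -48*E)
J + X(y(F, -16)) = -459901 - 48*(-7) = -459901 + 336 = -459565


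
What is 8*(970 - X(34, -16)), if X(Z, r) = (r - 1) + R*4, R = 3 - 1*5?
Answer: 7960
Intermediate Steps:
R = -2 (R = 3 - 5 = -2)
X(Z, r) = -9 + r (X(Z, r) = (r - 1) - 2*4 = (-1 + r) - 8 = -9 + r)
8*(970 - X(34, -16)) = 8*(970 - (-9 - 16)) = 8*(970 - 1*(-25)) = 8*(970 + 25) = 8*995 = 7960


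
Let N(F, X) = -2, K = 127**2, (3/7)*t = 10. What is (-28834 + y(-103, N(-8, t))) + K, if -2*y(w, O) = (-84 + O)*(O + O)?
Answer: -12877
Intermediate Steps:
t = 70/3 (t = (7/3)*10 = 70/3 ≈ 23.333)
K = 16129
y(w, O) = -O*(-84 + O) (y(w, O) = -(-84 + O)*(O + O)/2 = -(-84 + O)*2*O/2 = -O*(-84 + O))
(-28834 + y(-103, N(-8, t))) + K = (-28834 - 2*(84 - 1*(-2))) + 16129 = (-28834 - 2*(84 + 2)) + 16129 = (-28834 - 2*86) + 16129 = (-28834 - 172) + 16129 = -29006 + 16129 = -12877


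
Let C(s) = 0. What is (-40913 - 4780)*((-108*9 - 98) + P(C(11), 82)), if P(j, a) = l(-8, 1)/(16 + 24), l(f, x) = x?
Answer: 1955614707/40 ≈ 4.8890e+7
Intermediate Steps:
P(j, a) = 1/40 (P(j, a) = 1/(16 + 24) = 1/40)
(-40913 - 4780)*((-108*9 - 98) + P(C(11), 82)) = (-40913 - 4780)*((-108*9 - 98) + 1/40) = -45693*((-972 - 98) + 1/40) = -45693*(-1070 + 1/40) = -45693*(-42799/40) = 1955614707/40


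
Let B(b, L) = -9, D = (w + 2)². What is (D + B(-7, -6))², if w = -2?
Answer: 81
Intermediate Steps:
D = 0 (D = (-2 + 2)² = 0² = 0)
(D + B(-7, -6))² = (0 - 9)² = (-9)² = 81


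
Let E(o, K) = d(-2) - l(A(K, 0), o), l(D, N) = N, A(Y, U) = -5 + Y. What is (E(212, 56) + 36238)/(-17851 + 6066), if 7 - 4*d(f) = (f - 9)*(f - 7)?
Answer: -36003/11785 ≈ -3.0550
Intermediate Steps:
d(f) = 7/4 - (-9 + f)*(-7 + f)/4 (d(f) = 7/4 - (f - 9)*(f - 7)/4 = 7/4 - (-9 + f)*(-7 + f)/4)
E(o, K) = -23 - o (E(o, K) = (-14 + 4*(-2) - ¼*(-2)²) - o = (-14 - 8 - ¼*4) - o = (-14 - 8 - 1) - o = -23 - o)
(E(212, 56) + 36238)/(-17851 + 6066) = ((-23 - 1*212) + 36238)/(-17851 + 6066) = ((-23 - 212) + 36238)/(-11785) = (-235 + 36238)*(-1/11785) = 36003*(-1/11785) = -36003/11785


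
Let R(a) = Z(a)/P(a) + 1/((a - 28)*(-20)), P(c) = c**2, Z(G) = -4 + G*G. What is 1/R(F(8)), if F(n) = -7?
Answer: 4900/4507 ≈ 1.0872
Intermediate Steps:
Z(G) = -4 + G**2
R(a) = -1/(20*(-28 + a)) + (-4 + a**2)/a**2 (R(a) = (-4 + a**2)/(a**2) + 1/((a - 28)*(-20)) = (-4 + a**2)/a**2 - 1/20/(-28 + a) = (-4 + a**2)/a**2 - 1/(20*(-28 + a)) = -1/(20*(-28 + a)) + (-4 + a**2)/a**2)
1/R(F(8)) = 1/((112 - 561/20*(-7)**2 - 7*(-4 + (-7)**2))/((-7)**2*(-28 - 7))) = 1/((1/49)*(112 - 561/20*49 - 7*(-4 + 49))/(-35)) = 1/((1/49)*(-1/35)*(112 - 27489/20 - 7*45)) = 1/((1/49)*(-1/35)*(112 - 27489/20 - 315)) = 1/((1/49)*(-1/35)*(-31549/20)) = 1/(4507/4900) = 4900/4507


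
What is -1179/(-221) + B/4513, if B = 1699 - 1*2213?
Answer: 5207233/997373 ≈ 5.2209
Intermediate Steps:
B = -514 (B = 1699 - 2213 = -514)
-1179/(-221) + B/4513 = -1179/(-221) - 514/4513 = -1179*(-1/221) - 514*1/4513 = 1179/221 - 514/4513 = 5207233/997373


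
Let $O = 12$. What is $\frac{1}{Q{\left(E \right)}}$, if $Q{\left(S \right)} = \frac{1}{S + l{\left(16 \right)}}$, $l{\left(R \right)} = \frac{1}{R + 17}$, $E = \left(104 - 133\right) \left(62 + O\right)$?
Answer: $- \frac{70817}{33} \approx -2146.0$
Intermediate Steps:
$E = -2146$ ($E = \left(104 - 133\right) \left(62 + 12\right) = \left(-29\right) 74 = -2146$)
$l{\left(R \right)} = \frac{1}{17 + R}$
$Q{\left(S \right)} = \frac{1}{\frac{1}{33} + S}$ ($Q{\left(S \right)} = \frac{1}{S + \frac{1}{17 + 16}} = \frac{1}{S + \frac{1}{33}} = \frac{1}{\frac{1}{33} + S}$)
$\frac{1}{Q{\left(E \right)}} = \frac{1}{33 \frac{1}{1 + 33 \left(-2146\right)}} = \frac{1}{33 \frac{1}{1 - 70818}} = \frac{1}{33 \frac{1}{-70817}} = \frac{1}{33 \left(- \frac{1}{70817}\right)} = \frac{1}{- \frac{33}{70817}} = - \frac{70817}{33}$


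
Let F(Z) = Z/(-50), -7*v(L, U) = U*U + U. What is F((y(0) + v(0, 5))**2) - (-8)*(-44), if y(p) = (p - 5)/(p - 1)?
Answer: -34497/98 ≈ -352.01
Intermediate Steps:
v(L, U) = -U/7 - U**2/7 (v(L, U) = -(U*U + U)/7 = -(U**2 + U)/7 = -(U + U**2)/7 = -U/7 - U**2/7)
y(p) = (-5 + p)/(-1 + p)
F(Z) = -Z/50 (F(Z) = Z*(-1/50) = -Z/50)
F((y(0) + v(0, 5))**2) - (-8)*(-44) = -((-5 + 0)/(-1 + 0) - 1/7*5*(1 + 5))**2/50 - (-8)*(-44) = -(-5/(-1) - 1/7*5*6)**2/50 - 1*352 = -(-1*(-5) - 30/7)**2/50 - 352 = -(5 - 30/7)**2/50 - 352 = -(5/7)**2/50 - 352 = -1/50*25/49 - 352 = -1/98 - 352 = -34497/98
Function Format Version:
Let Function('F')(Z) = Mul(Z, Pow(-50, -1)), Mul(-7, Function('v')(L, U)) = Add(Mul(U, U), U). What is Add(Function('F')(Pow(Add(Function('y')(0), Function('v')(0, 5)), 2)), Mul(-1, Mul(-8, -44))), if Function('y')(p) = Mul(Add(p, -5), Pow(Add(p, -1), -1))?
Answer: Rational(-34497, 98) ≈ -352.01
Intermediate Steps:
Function('v')(L, U) = Add(Mul(Rational(-1, 7), U), Mul(Rational(-1, 7), Pow(U, 2))) (Function('v')(L, U) = Mul(Rational(-1, 7), Add(Mul(U, U), U)) = Mul(Rational(-1, 7), Add(Pow(U, 2), U)) = Mul(Rational(-1, 7), Add(U, Pow(U, 2))) = Add(Mul(Rational(-1, 7), U), Mul(Rational(-1, 7), Pow(U, 2))))
Function('y')(p) = Mul(Pow(Add(-1, p), -1), Add(-5, p)) (Function('y')(p) = Mul(Add(-5, p), Pow(Add(-1, p), -1)) = Mul(Pow(Add(-1, p), -1), Add(-5, p)))
Function('F')(Z) = Mul(Rational(-1, 50), Z) (Function('F')(Z) = Mul(Z, Rational(-1, 50)) = Mul(Rational(-1, 50), Z))
Add(Function('F')(Pow(Add(Function('y')(0), Function('v')(0, 5)), 2)), Mul(-1, Mul(-8, -44))) = Add(Mul(Rational(-1, 50), Pow(Add(Mul(Pow(Add(-1, 0), -1), Add(-5, 0)), Mul(Rational(-1, 7), 5, Add(1, 5))), 2)), Mul(-1, Mul(-8, -44))) = Add(Mul(Rational(-1, 50), Pow(Add(Mul(Pow(-1, -1), -5), Mul(Rational(-1, 7), 5, 6)), 2)), Mul(-1, 352)) = Add(Mul(Rational(-1, 50), Pow(Add(Mul(-1, -5), Rational(-30, 7)), 2)), -352) = Add(Mul(Rational(-1, 50), Pow(Add(5, Rational(-30, 7)), 2)), -352) = Add(Mul(Rational(-1, 50), Pow(Rational(5, 7), 2)), -352) = Add(Mul(Rational(-1, 50), Rational(25, 49)), -352) = Add(Rational(-1, 98), -352) = Rational(-34497, 98)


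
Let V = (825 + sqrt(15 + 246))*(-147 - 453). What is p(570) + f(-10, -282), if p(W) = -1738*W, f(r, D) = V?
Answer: -1485660 - 1800*sqrt(29) ≈ -1.4954e+6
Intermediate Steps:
V = -495000 - 1800*sqrt(29) (V = (825 + sqrt(261))*(-600) = (825 + 3*sqrt(29))*(-600) = -495000 - 1800*sqrt(29) ≈ -5.0469e+5)
f(r, D) = -495000 - 1800*sqrt(29)
p(570) + f(-10, -282) = -1738*570 + (-495000 - 1800*sqrt(29)) = -990660 + (-495000 - 1800*sqrt(29)) = -1485660 - 1800*sqrt(29)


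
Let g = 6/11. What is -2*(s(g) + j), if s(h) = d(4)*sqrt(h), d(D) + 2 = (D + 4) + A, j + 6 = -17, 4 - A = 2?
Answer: 46 - 16*sqrt(66)/11 ≈ 34.183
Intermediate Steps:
A = 2 (A = 4 - 1*2 = 4 - 2 = 2)
j = -23 (j = -6 - 17 = -23)
d(D) = 4 + D (d(D) = -2 + ((D + 4) + 2) = -2 + ((4 + D) + 2) = -2 + (6 + D) = 4 + D)
g = 6/11 (g = 6*(1/11) = 6/11 ≈ 0.54545)
s(h) = 8*sqrt(h) (s(h) = (4 + 4)*sqrt(h) = 8*sqrt(h))
-2*(s(g) + j) = -2*(8*sqrt(6/11) - 23) = -2*(8*(sqrt(66)/11) - 23) = -2*(8*sqrt(66)/11 - 23) = -2*(-23 + 8*sqrt(66)/11) = 46 - 16*sqrt(66)/11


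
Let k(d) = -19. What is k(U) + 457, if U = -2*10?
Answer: 438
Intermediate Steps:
U = -20
k(U) + 457 = -19 + 457 = 438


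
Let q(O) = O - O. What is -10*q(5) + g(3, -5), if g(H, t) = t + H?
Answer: -2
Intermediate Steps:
g(H, t) = H + t
q(O) = 0
-10*q(5) + g(3, -5) = -10*0 + (3 - 5) = 0 - 2 = -2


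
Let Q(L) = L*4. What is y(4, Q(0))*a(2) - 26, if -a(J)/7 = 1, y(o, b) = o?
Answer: -54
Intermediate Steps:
Q(L) = 4*L
a(J) = -7 (a(J) = -7*1 = -7)
y(4, Q(0))*a(2) - 26 = 4*(-7) - 26 = -28 - 26 = -54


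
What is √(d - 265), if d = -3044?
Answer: I*√3309 ≈ 57.524*I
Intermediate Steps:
√(d - 265) = √(-3044 - 265) = √(-3309) = I*√3309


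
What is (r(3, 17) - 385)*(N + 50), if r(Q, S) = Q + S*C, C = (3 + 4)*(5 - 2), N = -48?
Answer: -50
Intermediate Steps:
C = 21 (C = 7*3 = 21)
r(Q, S) = Q + 21*S (r(Q, S) = Q + S*21 = Q + 21*S)
(r(3, 17) - 385)*(N + 50) = ((3 + 21*17) - 385)*(-48 + 50) = ((3 + 357) - 385)*2 = (360 - 385)*2 = -25*2 = -50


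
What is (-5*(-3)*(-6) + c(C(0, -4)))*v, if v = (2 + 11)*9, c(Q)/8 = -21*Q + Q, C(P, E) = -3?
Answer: 45630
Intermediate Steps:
c(Q) = -160*Q (c(Q) = 8*(-21*Q + Q) = 8*(-20*Q) = -160*Q)
v = 117 (v = 13*9 = 117)
(-5*(-3)*(-6) + c(C(0, -4)))*v = (-5*(-3)*(-6) - 160*(-3))*117 = (15*(-6) + 480)*117 = (-90 + 480)*117 = 390*117 = 45630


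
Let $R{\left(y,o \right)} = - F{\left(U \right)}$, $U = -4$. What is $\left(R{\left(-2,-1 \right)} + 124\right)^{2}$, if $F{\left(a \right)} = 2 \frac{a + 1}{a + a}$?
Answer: $\frac{243049}{16} \approx 15191.0$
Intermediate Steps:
$F{\left(a \right)} = \frac{1 + a}{a}$ ($F{\left(a \right)} = 2 \frac{1 + a}{2 a} = \frac{1 + a}{a}$)
$R{\left(y,o \right)} = - \frac{3}{4}$ ($R{\left(y,o \right)} = - \frac{1 - 4}{-4} = - \frac{\left(-1\right) \left(-3\right)}{4} = \left(-1\right) \frac{3}{4} = - \frac{3}{4}$)
$\left(R{\left(-2,-1 \right)} + 124\right)^{2} = \left(- \frac{3}{4} + 124\right)^{2} = \left(\frac{493}{4}\right)^{2} = \frac{243049}{16}$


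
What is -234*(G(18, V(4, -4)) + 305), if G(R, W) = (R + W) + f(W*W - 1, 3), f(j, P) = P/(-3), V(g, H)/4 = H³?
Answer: -15444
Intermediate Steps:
V(g, H) = 4*H³
f(j, P) = -P/3 (f(j, P) = P*(-⅓) = -P/3)
G(R, W) = -1 + R + W (G(R, W) = (R + W) - ⅓*3 = (R + W) - 1 = -1 + R + W)
-234*(G(18, V(4, -4)) + 305) = -234*((-1 + 18 + 4*(-4)³) + 305) = -234*((-1 + 18 + 4*(-64)) + 305) = -234*((-1 + 18 - 256) + 305) = -234*(-239 + 305) = -234*66 = -15444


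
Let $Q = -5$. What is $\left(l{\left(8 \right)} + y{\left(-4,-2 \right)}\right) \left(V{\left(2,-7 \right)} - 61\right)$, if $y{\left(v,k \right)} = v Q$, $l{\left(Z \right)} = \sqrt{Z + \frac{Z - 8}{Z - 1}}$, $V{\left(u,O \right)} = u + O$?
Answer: $-1320 - 132 \sqrt{2} \approx -1506.7$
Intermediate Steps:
$V{\left(u,O \right)} = O + u$
$l{\left(Z \right)} = \sqrt{Z + \frac{-8 + Z}{-1 + Z}}$
$y{\left(v,k \right)} = - 5 v$ ($y{\left(v,k \right)} = v \left(-5\right) = - 5 v$)
$\left(l{\left(8 \right)} + y{\left(-4,-2 \right)}\right) \left(V{\left(2,-7 \right)} - 61\right) = \left(\sqrt{\frac{-8 + 8^{2}}{-1 + 8}} - -20\right) \left(\left(-7 + 2\right) - 61\right) = \left(\sqrt{\frac{-8 + 64}{7}} + 20\right) \left(-5 - 61\right) = \left(\sqrt{\frac{1}{7} \cdot 56} + 20\right) \left(-66\right) = \left(\sqrt{8} + 20\right) \left(-66\right) = \left(2 \sqrt{2} + 20\right) \left(-66\right) = \left(20 + 2 \sqrt{2}\right) \left(-66\right) = -1320 - 132 \sqrt{2}$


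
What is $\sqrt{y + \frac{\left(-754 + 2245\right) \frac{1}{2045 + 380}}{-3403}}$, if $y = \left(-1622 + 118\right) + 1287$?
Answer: $\frac{i \sqrt{591108862590106}}{1650455} \approx 14.731 i$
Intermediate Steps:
$y = -217$ ($y = -1504 + 1287 = -217$)
$\sqrt{y + \frac{\left(-754 + 2245\right) \frac{1}{2045 + 380}}{-3403}} = \sqrt{-217 + \frac{\left(-754 + 2245\right) \frac{1}{2045 + 380}}{-3403}} = \sqrt{-217 + \frac{1491}{2425} \left(- \frac{1}{3403}\right)} = \sqrt{-217 - \frac{1491}{8252275}} = \sqrt{- \frac{1790745166}{8252275}} = \frac{i \sqrt{591108862590106}}{1650455}$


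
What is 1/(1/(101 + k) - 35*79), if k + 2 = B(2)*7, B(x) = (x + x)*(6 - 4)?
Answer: -155/428574 ≈ -0.00036166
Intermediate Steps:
B(x) = 4*x (B(x) = (2*x)*2 = 4*x)
k = 54 (k = -2 + (4*2)*7 = -2 + 8*7 = -2 + 56 = 54)
1/(1/(101 + k) - 35*79) = 1/(1/(101 + 54) - 35*79) = 1/(1/155 - 2765) = 1/(-428574/155) = -155/428574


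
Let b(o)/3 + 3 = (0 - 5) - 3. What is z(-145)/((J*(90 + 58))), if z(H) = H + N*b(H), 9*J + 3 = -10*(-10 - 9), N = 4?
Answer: -2493/27676 ≈ -0.090078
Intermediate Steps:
J = 187/9 (J = -⅓ + (-10*(-10 - 9))/9 = -⅓ + (-10*(-19))/9 = -⅓ + (⅑)*190 = -⅓ + 190/9 = 187/9 ≈ 20.778)
b(o) = -33 (b(o) = -9 + 3*((0 - 5) - 3) = -9 + 3*(-5 - 3) = -9 + 3*(-8) = -9 - 24 = -33)
z(H) = -132 + H (z(H) = H + 4*(-33) = H - 132 = -132 + H)
z(-145)/((J*(90 + 58))) = (-132 - 145)/((187*(90 + 58)/9)) = -277/((187/9)*148) = -277/27676/9 = -277*9/27676 = -2493/27676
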